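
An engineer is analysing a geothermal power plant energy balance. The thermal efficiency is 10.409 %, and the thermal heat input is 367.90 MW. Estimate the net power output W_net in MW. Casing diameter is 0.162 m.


W_net = eta / 100 * Q_in
W_net = 10.409 / 100 * 367.90
W_net = 38.295 MW


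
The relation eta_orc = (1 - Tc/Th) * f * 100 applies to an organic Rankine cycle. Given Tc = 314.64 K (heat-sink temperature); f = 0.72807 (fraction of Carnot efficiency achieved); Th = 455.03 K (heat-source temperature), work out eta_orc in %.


eta_orc = (1 - Tc/Th) * f * 100
eta_orc = (1 - 314.64/455.03) * 0.72807 * 100
eta_orc = 22.463 %


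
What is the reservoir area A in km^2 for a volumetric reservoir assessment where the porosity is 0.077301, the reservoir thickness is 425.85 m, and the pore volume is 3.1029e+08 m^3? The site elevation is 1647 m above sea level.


A = Vp / (1e6 * hr * phi)
A = 3.1029e+08 / (1e6 * 425.85 * 0.077301)
A = 9.4260 km^2


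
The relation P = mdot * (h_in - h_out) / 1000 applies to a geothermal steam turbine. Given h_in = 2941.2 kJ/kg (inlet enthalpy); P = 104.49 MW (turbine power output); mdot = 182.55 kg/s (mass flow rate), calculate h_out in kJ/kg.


h_out = h_in - P * 1000 / mdot
h_out = 2941.2 - 104.49 * 1000 / 182.55
h_out = 2368.8 kJ/kg


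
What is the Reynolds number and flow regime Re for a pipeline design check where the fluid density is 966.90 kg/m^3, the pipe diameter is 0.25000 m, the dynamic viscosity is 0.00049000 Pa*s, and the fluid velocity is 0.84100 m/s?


Step 1: Re = rho*vel*D/mu = 966.9*0.841*0.25/0.00049 = 4.1488e+05
Step 2: Re = 4.1488e+05 > 4000, so flow is turbulent.
Re = 4.1488e+05 (turbulent)


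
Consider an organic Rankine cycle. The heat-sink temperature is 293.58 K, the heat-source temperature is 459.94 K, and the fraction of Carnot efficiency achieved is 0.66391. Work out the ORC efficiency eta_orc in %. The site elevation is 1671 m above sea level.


eta_orc = (1 - Tc/Th) * f * 100
eta_orc = (1 - 293.58/459.94) * 0.66391 * 100
eta_orc = 24.014 %


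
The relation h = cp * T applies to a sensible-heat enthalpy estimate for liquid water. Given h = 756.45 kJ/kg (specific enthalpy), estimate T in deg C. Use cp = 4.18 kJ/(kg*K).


T = h / cp
T = 756.45 / 4.18
T = 180.97 deg C


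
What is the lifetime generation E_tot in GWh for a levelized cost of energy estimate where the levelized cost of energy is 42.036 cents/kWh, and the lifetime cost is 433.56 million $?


E_tot = C_tot / LCOE * 100
E_tot = 433.56 / 42.036 * 100
E_tot = 1031.4 GWh


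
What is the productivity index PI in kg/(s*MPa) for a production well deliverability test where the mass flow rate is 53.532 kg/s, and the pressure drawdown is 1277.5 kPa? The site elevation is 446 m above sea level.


PI = mdot * 1000 / dP
PI = 53.532 * 1000 / 1277.5
PI = 41.904 kg/(s*MPa)


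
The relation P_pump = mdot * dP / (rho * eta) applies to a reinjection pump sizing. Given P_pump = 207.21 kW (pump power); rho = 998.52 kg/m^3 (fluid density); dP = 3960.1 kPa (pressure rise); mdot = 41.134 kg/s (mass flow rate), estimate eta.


eta = mdot * dP / (rho * P_pump)
eta = 41.134 * 3960.1 / (998.52 * 207.21)
eta = 0.78730


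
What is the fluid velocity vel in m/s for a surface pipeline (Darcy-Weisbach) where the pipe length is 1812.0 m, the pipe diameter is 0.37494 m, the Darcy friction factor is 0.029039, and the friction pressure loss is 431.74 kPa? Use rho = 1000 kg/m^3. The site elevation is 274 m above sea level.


vel = sqrt(dP*1000*2*D / (f*L*rho))
vel = sqrt(431.74*1000*2*0.37494 / (0.029039*1812.0*1000))
vel = 2.4805 m/s


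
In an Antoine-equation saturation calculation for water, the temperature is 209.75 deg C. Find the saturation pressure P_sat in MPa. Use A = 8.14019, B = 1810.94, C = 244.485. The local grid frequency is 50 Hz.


P_sat = 10^(A - B/(C + T)) / 760 * 0.101325
P_sat = 10^(8.14019 - 1810.94/(244.485 + 209.75)) / 760 * 0.101325
P_sat = 1.8980 MPa


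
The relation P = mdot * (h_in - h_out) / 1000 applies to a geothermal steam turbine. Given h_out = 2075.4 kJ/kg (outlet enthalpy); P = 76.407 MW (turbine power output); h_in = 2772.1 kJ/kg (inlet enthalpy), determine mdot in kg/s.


mdot = P * 1000 / (h_in - h_out)
mdot = 76.407 * 1000 / (2772.1 - 2075.4)
mdot = 109.67 kg/s


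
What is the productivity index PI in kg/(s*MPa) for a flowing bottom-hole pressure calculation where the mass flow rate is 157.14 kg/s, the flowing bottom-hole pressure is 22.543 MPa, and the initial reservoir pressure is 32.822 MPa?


PI = mdot / (P_i - P_wf)
PI = 157.14 / (32.822 - 22.543)
PI = 15.287 kg/(s*MPa)


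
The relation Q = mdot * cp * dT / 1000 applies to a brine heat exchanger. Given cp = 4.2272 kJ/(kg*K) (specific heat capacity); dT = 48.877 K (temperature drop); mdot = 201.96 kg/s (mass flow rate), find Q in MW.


Q = mdot * cp * dT / 1000
Q = 201.96 * 4.2272 * 48.877 / 1000
Q = 41.728 MW


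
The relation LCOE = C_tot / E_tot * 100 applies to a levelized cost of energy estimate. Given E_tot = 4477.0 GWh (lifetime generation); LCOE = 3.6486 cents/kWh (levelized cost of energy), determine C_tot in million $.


C_tot = LCOE / 100 * E_tot
C_tot = 3.6486 / 100 * 4477.0
C_tot = 163.35 million $


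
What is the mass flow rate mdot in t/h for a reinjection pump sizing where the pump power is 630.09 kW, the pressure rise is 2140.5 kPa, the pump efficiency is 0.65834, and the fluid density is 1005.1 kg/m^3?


mdot = P_pump * rho * eta / dP
mdot = 630.09 * 1005.1 * 0.65834 / 2140.5
mdot = 194.7811 kg/s
Convert: 194.7811 kg/s * 3.6 = 701.21 t/h
mdot = 701.21 t/h


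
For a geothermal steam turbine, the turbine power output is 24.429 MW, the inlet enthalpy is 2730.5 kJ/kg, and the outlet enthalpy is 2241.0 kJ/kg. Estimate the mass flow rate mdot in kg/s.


mdot = P * 1000 / (h_in - h_out)
mdot = 24.429 * 1000 / (2730.5 - 2241.0)
mdot = 49.906 kg/s


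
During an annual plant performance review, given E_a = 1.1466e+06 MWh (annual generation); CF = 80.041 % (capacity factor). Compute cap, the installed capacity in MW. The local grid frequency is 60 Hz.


cap = E_a / (CF/100 * 8760)
cap = 1.1466e+06 / (80.041/100 * 8760)
cap = 163.53 MW


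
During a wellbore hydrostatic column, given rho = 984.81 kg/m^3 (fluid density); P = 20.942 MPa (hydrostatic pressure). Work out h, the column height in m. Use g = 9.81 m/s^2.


h = P * 1e6 / (g * rho)
h = 20.942 * 1e6 / (9.81 * 984.81)
h = 2167.7 m


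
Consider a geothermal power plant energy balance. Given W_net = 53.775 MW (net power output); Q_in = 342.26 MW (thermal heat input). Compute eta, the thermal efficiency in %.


eta = W_net / Q_in * 100
eta = 53.775 / 342.26 * 100
eta = 15.712 %


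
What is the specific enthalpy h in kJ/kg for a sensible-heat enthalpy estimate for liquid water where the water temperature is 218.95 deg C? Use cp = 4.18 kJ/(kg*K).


h = cp * T
h = 4.18 * 218.95
h = 915.21 kJ/kg


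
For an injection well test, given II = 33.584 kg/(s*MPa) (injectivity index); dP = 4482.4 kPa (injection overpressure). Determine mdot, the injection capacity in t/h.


mdot = II * dP / 1000
mdot = 33.584 * 4482.4 / 1000
mdot = 150.5369 kg/s
Convert: 150.5369 kg/s * 3.6 = 541.93 t/h
mdot = 541.93 t/h


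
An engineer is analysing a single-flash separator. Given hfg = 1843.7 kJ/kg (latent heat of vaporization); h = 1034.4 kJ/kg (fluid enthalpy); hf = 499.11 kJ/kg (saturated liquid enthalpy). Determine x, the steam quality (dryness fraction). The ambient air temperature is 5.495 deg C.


x = (h - hf) / hfg
x = (1034.4 - 499.11) / 1843.7
x = 0.29033


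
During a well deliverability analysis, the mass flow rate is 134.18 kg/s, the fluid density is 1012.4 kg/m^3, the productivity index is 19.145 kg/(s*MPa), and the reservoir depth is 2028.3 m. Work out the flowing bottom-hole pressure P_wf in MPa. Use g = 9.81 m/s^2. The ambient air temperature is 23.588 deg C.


Step 1: P_i = rho*g*h/1e6 = 1012.4*9.81*2028.3/1e6 = 20.14435 MPa
Step 2: P_wf = P_i - mdot/PI = 20.14435 - 134.18/19.145 = 13.136 MPa
P_wf = 13.136 MPa


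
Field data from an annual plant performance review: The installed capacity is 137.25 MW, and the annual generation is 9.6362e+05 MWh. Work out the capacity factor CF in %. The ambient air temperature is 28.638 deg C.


CF = E_a / (cap * 8760) * 100
CF = 9.6362e+05 / (137.25 * 8760) * 100
CF = 80.147 %


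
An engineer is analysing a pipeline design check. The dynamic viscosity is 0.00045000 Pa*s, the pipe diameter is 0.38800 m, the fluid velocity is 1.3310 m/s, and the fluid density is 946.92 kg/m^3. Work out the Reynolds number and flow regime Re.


Step 1: Re = rho*vel*D/mu = 946.92*1.331*0.388/0.00045 = 1.0867e+06
Step 2: Re = 1.0867e+06 > 4000, so flow is turbulent.
Re = 1.0867e+06 (turbulent)


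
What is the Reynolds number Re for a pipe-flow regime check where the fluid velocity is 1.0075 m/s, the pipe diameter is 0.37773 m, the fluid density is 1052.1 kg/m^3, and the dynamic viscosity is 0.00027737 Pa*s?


Re = rho * vel * D / mu
Re = 1052.1 * 1.0075 * 0.37773 / 0.00027737
Re = 1.4435e+06


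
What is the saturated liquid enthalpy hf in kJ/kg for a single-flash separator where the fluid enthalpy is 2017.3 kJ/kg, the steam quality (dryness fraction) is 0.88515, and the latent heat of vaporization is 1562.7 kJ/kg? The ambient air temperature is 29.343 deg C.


hf = h - x * hfg
hf = 2017.3 - 0.88515 * 1562.7
hf = 634.08 kJ/kg


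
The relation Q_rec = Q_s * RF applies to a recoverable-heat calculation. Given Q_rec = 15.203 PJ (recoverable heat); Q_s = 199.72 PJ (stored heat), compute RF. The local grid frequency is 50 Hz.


RF = Q_rec / Q_s
RF = 15.203 / 199.72
RF = 0.076122


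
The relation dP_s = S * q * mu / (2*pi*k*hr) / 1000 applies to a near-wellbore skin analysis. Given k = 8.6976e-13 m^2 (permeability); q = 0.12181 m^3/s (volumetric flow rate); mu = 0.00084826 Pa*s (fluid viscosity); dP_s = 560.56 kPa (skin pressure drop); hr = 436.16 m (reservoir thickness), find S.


S = dP_s * 1000 * 2*pi*k*hr / (q*mu)
S = 560.56 * 1000 * 2*pi*8.6976e-13*436.16 / (0.12181*0.00084826)
S = 12.931


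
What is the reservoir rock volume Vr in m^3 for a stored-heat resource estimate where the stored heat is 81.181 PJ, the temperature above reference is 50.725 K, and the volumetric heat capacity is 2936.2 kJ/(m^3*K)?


Vr = Q_s * 1e12 / (rhoc * dT)
Vr = 81.181 * 1e12 / (2936.2 * 50.725)
Vr = 5.4506e+08 m^3


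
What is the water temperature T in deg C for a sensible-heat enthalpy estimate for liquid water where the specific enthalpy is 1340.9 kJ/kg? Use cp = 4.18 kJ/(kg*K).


T = h / cp
T = 1340.9 / 4.18
T = 320.79 deg C


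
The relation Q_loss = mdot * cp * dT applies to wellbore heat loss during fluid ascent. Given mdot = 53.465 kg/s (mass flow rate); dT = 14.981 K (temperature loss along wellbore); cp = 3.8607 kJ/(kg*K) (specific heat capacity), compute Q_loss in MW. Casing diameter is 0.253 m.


Q_loss = mdot * cp * dT
Q_loss = 53.465 * 3.8607 * 14.981
Q_loss = 3092.263 kW
Convert: 3092.263 kW * 0.001 = 3.0923 MW
Q_loss = 3.0923 MW


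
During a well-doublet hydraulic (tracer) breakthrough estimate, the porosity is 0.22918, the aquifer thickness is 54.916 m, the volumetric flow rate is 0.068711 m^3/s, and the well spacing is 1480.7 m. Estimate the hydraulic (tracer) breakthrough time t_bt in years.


t_bt = pi * hr * phi * L^2 / (3 * Qv) / (365.25*86400)
t_bt = pi * 54.916 * 0.22918 * 1480.7^2 / (3 * 0.068711) / (365.25*86400)
t_bt = 13.326 years


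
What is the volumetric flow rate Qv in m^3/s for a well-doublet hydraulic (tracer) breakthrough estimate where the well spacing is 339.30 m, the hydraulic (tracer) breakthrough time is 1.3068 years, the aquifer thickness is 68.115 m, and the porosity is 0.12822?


Qv = pi*hr*phi*L^2 / (3*t_bt*365.25*86400)
Qv = pi*68.115*0.12822*339.30^2 / (3*1.3068*365.25*86400)
Qv = 0.025532 m^3/s


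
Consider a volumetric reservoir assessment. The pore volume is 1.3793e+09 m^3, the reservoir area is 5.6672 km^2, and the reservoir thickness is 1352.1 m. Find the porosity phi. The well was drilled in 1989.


phi = Vp / (A * 1e6 * hr)
phi = 1.3793e+09 / (5.6672 * 1e6 * 1352.1)
phi = 0.18000


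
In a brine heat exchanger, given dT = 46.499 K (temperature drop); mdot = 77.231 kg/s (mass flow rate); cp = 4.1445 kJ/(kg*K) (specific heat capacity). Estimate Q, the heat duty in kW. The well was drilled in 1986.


Q = mdot * cp * dT / 1000
Q = 77.231 * 4.1445 * 46.499 / 1000
Q = 14.88358 MW
Convert: 14.88358 MW * 1000.0 = 14884 kW
Q = 14884 kW


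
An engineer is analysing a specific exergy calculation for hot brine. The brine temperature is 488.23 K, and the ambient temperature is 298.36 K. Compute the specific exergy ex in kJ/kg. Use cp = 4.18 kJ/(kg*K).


ex = cp * ((T_b - T_0) - T_0 * ln(T_b/T_0))
ex = 4.18 * ((488.23 - 298.36) - 298.36 * ln(488.23/298.36))
ex = 179.46 kJ/kg


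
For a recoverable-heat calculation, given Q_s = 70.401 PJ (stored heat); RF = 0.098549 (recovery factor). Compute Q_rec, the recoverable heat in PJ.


Q_rec = Q_s * RF
Q_rec = 70.401 * 0.098549
Q_rec = 6.9379 PJ


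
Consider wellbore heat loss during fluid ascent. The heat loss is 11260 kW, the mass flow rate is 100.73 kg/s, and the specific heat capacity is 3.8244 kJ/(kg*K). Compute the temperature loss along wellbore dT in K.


dT = Q_loss / (mdot * cp)
dT = 11260 / (100.73 * 3.8244)
dT = 29.229 K


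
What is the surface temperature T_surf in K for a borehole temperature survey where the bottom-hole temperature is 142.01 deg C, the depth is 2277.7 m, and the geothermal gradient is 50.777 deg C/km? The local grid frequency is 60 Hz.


T_surf = T_d - grad * d / 1000
T_surf = 142.01 - 50.777 * 2277.7 / 1000
T_surf = 26.35523 deg C
Convert to K: 26.35523 + 273.15 = 299.51 K
T_surf = 299.51 K


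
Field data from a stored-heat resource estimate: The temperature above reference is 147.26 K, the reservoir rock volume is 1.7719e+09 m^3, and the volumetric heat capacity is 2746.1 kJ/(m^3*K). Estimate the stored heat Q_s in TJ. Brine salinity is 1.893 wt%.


Q_s = Vr * rhoc * dT / 1e12
Q_s = 1.7719e+09 * 2746.1 * 147.26 / 1e12
Q_s = 716.5399 PJ
Convert: 716.5399 PJ * 1000.0 = 7.1654e+05 TJ
Q_s = 7.1654e+05 TJ


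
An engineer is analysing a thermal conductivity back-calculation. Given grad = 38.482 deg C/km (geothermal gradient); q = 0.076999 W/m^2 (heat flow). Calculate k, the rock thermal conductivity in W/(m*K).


k = q / (grad / 1000)
k = 0.076999 / (38.482 / 1000)
k = 2.0009 W/(m*K)


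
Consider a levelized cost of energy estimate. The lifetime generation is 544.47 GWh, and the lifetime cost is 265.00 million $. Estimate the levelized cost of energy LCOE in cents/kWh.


LCOE = C_tot / E_tot * 100
LCOE = 265.00 / 544.47 * 100
LCOE = 48.671 cents/kWh


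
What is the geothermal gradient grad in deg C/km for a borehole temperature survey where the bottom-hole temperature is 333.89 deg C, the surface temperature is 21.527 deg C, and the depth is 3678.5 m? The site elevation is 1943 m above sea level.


grad = (T_d - T_surf) / d * 1000
grad = (333.89 - 21.527) / 3678.5 * 1000
grad = 84.916 deg C/km


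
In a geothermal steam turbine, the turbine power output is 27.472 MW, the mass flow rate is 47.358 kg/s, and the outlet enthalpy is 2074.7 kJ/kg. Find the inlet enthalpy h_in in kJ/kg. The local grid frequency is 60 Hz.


h_in = h_out + P * 1000 / mdot
h_in = 2074.7 + 27.472 * 1000 / 47.358
h_in = 2654.8 kJ/kg


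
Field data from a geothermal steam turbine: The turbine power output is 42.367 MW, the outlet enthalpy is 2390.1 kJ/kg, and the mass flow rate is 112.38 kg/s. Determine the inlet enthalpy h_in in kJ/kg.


h_in = h_out + P * 1000 / mdot
h_in = 2390.1 + 42.367 * 1000 / 112.38
h_in = 2767.1 kJ/kg


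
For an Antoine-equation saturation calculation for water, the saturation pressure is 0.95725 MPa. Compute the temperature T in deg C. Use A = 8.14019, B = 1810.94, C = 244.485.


T = B / (A - log10(P_sat * 760 / 0.101325)) - C
T = 1810.94 / (8.14019 - log10(0.95725 * 760 / 0.101325)) - 244.485
T = 178.23 deg C


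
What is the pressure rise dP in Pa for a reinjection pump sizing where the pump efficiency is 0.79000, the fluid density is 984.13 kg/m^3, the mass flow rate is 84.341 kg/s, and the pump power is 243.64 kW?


dP = P_pump * rho * eta / mdot
dP = 243.64 * 984.13 * 0.79000 / 84.341
dP = 2245.895 kPa
Convert: 2245.895 kPa * 1000.0 = 2.2459e+06 Pa
dP = 2.2459e+06 Pa


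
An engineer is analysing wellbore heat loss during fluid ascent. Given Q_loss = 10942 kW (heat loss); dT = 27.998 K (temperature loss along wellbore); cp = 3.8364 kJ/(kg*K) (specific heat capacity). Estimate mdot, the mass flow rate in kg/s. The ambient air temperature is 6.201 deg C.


mdot = Q_loss / (cp * dT)
mdot = 10942 / (3.8364 * 27.998)
mdot = 101.87 kg/s


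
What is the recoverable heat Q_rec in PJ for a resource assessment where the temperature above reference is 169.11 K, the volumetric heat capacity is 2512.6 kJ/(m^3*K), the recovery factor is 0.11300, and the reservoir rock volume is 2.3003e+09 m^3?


Step 1: Q_s = Vr*rhoc*dT/1e12 = 2.3003e+09*2512.6*169.11/1e12 = 977.4108 PJ
Step 2: Q_rec = Q_s * RF = 977.4108 * 0.113 = 110.45 PJ
Q_rec = 110.45 PJ


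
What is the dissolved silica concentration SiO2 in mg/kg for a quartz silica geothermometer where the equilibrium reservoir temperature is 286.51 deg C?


SiO2 = 10^(5.19 - 1309/(T_eq + 273.15))
SiO2 = 10^(5.19 - 1309/(286.51 + 273.15))
SiO2 = 709.71 mg/kg


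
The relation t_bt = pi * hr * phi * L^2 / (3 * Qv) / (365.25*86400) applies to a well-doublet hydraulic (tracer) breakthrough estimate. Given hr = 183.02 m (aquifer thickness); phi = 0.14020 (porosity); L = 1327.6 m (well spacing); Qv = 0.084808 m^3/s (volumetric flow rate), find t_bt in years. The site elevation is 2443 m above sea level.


t_bt = pi * hr * phi * L^2 / (3 * Qv) / (365.25*86400)
t_bt = pi * 183.02 * 0.14020 * 1327.6^2 / (3 * 0.084808) / (365.25*86400)
t_bt = 17.696 years


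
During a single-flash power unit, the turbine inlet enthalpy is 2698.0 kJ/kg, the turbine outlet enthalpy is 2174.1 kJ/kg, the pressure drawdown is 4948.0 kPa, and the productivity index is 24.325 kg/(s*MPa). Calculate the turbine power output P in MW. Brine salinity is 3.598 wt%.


Step 1: mdot = PI * dP / 1000 = 24.325 * 4948.0 / 1000 = 120.3601 kg/s
Step 2: P = mdot*(h_in - h_out)/1000 = 120.3601*(2698.0 - 2174.1)/1000 = 63.057 MW
P = 63.057 MW


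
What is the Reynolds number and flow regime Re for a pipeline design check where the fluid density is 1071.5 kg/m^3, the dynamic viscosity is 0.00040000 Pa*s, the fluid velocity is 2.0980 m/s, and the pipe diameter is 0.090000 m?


Step 1: Re = rho*vel*D/mu = 1071.5*2.098*0.09/0.0004 = 5.0580e+05
Step 2: Re = 5.0580e+05 > 4000, so flow is turbulent.
Re = 5.0580e+05 (turbulent)


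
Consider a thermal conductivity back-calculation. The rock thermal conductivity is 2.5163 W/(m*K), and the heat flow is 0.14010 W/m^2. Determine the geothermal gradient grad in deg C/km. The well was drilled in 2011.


grad = q / k * 1000
grad = 0.14010 / 2.5163 * 1000
grad = 55.677 deg C/km


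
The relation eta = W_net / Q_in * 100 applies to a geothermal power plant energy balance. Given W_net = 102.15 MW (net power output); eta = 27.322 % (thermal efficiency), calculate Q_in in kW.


Q_in = W_net / (eta / 100)
Q_in = 102.15 / (27.322 / 100)
Q_in = 373.8745 MW
Convert: 373.8745 MW * 1000.0 = 3.7387e+05 kW
Q_in = 3.7387e+05 kW


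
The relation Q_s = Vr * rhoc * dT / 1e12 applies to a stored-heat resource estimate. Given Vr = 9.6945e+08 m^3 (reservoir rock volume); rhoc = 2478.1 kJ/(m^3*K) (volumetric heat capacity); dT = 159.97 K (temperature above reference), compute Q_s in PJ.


Q_s = Vr * rhoc * dT / 1e12
Q_s = 9.6945e+08 * 2478.1 * 159.97 / 1e12
Q_s = 384.31 PJ


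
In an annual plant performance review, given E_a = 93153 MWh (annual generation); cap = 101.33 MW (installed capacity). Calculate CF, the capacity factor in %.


CF = E_a / (cap * 8760) * 100
CF = 93153 / (101.33 * 8760) * 100
CF = 10.494 %


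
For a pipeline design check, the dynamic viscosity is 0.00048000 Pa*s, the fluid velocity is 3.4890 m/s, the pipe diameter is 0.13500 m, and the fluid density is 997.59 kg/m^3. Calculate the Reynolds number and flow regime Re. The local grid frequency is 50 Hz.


Step 1: Re = rho*vel*D/mu = 997.59*3.489*0.135/0.00048 = 9.7892e+05
Step 2: Re = 9.7892e+05 > 4000, so flow is turbulent.
Re = 9.7892e+05 (turbulent)


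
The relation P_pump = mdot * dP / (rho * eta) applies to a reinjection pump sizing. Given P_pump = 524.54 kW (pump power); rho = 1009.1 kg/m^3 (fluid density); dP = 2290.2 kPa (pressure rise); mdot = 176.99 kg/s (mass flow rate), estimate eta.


eta = mdot * dP / (rho * P_pump)
eta = 176.99 * 2290.2 / (1009.1 * 524.54)
eta = 0.76579


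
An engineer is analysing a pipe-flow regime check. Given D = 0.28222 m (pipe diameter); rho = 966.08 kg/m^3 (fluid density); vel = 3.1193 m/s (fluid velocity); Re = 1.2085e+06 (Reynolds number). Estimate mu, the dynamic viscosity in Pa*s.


mu = rho * vel * D / Re
mu = 966.08 * 3.1193 * 0.28222 / 1.2085e+06
mu = 0.00070374 Pa*s


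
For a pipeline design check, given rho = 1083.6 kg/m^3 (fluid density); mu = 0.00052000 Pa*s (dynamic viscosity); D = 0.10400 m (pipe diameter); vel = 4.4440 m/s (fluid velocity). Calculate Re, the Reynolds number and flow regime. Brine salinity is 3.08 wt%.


Step 1: Re = rho*vel*D/mu = 1083.6*4.444*0.104/0.00052 = 9.6310e+05
Step 2: Re = 9.6310e+05 > 4000, so flow is turbulent.
Re = 9.6310e+05 (turbulent)


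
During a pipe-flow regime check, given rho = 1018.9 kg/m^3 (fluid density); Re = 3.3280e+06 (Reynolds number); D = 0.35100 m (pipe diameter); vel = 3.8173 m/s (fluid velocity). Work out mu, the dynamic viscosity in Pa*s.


mu = rho * vel * D / Re
mu = 1018.9 * 3.8173 * 0.35100 / 3.3280e+06
mu = 0.00041022 Pa*s


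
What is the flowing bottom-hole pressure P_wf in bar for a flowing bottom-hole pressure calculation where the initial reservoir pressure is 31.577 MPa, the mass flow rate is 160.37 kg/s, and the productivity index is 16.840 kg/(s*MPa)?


P_wf = P_i - mdot / PI
P_wf = 31.577 - 160.37 / 16.840
P_wf = 22.05384 MPa
Convert: 22.05384 MPa * 10.0 = 220.54 bar
P_wf = 220.54 bar


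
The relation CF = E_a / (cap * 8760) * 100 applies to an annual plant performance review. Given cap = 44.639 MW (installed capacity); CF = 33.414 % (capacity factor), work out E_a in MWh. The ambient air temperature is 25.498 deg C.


E_a = CF / 100 * cap * 8760
E_a = 33.414 / 100 * 44.639 * 8760
E_a = 1.3066e+05 MWh


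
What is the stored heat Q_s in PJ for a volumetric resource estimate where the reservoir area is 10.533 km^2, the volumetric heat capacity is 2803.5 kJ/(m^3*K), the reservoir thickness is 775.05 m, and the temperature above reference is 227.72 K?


Step 1: Vr = A*1e6*hr = 10.533*1e6*775.05 = 8.163602e+09 m^3
Step 2: Q_s = Vr*rhoc*dT/1e12 = 8.163602e+09*2803.5*227.72/1e12 = 5211.7 PJ
Q_s = 5211.7 PJ


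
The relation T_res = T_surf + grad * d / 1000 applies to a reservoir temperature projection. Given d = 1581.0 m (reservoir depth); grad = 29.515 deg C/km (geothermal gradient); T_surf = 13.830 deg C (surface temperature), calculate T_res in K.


T_res = T_surf + grad * d / 1000
T_res = 13.830 + 29.515 * 1581.0 / 1000
T_res = 60.49321 deg C
Convert to K: 60.49321 + 273.15 = 333.64 K
T_res = 333.64 K


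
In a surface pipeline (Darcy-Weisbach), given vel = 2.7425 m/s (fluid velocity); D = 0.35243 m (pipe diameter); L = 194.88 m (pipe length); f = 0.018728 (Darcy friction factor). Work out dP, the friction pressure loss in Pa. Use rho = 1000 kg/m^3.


dP = f * (L/D) * (rho*vel^2/2) / 1000
dP = 0.018728 * (194.88/0.35243) * (1000*2.7425^2/2) / 1000
dP = 38.94476 kPa
Convert: 38.94476 kPa * 1000.0 = 38945 Pa
dP = 38945 Pa


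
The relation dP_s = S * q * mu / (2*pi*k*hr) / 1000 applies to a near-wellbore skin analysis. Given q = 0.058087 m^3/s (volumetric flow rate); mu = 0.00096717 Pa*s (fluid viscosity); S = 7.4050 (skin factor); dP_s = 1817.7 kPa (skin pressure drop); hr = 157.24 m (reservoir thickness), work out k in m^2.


k = S*q*mu / (2*pi*dP_s*1000*hr)
k = 7.4050*0.058087*0.00096717 / (2*pi*1817.7*1000*157.24)
k = 2.3166e-13 m^2


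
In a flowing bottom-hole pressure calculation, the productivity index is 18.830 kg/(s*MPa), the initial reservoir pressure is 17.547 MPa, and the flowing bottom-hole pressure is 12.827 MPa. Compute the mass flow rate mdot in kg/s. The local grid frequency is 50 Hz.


mdot = (P_i - P_wf) * PI
mdot = (17.547 - 12.827) * 18.830
mdot = 88.878 kg/s


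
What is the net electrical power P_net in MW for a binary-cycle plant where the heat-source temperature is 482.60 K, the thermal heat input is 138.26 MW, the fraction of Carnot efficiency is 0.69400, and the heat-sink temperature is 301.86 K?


Step 1: eta = (1 - Tc/Th)*f = (1 - 301.86/482.6)*0.694 = 0.2599121
Step 2: P_net = eta * Q_in = 0.2599121 * 138.26 = 35.935 MW
P_net = 35.935 MW


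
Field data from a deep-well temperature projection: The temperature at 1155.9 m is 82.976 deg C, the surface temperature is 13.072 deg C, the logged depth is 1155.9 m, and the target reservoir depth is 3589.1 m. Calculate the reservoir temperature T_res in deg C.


Step 1: grad = (T_d1 - T_surf)/d1 * 1000 = (82.976 - 13.072)/1155.9 * 1000 = 60.47582 deg C/km
Step 2: T_res = T_surf + grad*d2/1000 = 13.072 + 60.47582*3589.1/1000 = 230.13 deg C
T_res = 230.13 deg C


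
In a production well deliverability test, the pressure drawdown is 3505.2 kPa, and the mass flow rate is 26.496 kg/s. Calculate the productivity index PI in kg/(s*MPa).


PI = mdot * 1000 / dP
PI = 26.496 * 1000 / 3505.2
PI = 7.5591 kg/(s*MPa)


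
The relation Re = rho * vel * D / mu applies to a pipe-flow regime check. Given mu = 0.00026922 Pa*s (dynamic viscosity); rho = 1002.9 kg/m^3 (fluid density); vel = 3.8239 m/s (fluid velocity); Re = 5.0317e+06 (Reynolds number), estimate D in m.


D = Re * mu / (rho * vel)
D = 5.0317e+06 * 0.00026922 / (1002.9 * 3.8239)
D = 0.35323 m


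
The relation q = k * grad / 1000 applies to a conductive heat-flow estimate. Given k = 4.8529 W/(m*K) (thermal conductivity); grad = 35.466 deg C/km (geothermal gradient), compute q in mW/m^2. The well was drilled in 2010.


q = k * grad / 1000
q = 4.8529 * 35.466 / 1000
q = 0.1721130 W/m^2
Convert: 0.1721130 W/m^2 * 1000.0 = 172.11 mW/m^2
q = 172.11 mW/m^2


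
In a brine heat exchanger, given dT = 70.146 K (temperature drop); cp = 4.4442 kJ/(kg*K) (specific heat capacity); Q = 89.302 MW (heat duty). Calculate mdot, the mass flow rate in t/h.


mdot = Q * 1000 / (cp * dT)
mdot = 89.302 * 1000 / (4.4442 * 70.146)
mdot = 286.4605 kg/s
Convert: 286.4605 kg/s * 3.6 = 1031.3 t/h
mdot = 1031.3 t/h


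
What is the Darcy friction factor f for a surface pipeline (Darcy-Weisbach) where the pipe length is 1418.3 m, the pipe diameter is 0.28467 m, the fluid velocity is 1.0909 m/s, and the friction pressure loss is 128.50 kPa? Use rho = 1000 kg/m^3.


f = dP*1000 / ((L/D)*(rho*vel^2/2))
f = 128.50*1000 / ((1418.3/0.28467)*(1000*1.0909^2/2))
f = 0.043345


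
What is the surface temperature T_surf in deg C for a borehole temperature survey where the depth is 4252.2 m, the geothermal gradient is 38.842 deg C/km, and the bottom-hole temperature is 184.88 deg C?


T_surf = T_d - grad * d / 1000
T_surf = 184.88 - 38.842 * 4252.2 / 1000
T_surf = 19.716 deg C


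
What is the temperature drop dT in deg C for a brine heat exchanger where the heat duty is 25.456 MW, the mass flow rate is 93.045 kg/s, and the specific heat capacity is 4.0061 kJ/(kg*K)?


dT = Q * 1000 / (mdot * cp)
dT = 25.456 * 1000 / (93.045 * 4.0061)
dT = 68.29287 K
Convert (temperature difference, 1 K = 1 deg C): 68.29287 K = 68.29287 deg C
dT = 68.293 deg C


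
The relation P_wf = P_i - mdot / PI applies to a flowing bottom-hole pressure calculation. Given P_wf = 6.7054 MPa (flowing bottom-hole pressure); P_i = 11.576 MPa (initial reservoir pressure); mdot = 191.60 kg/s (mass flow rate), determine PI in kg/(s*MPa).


PI = mdot / (P_i - P_wf)
PI = 191.60 / (11.576 - 6.7054)
PI = 39.338 kg/(s*MPa)


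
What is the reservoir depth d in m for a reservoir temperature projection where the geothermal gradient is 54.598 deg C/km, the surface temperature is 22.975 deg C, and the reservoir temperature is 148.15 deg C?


d = (T_res - T_surf) / grad * 1000
d = (148.15 - 22.975) / 54.598 * 1000
d = 2292.7 m


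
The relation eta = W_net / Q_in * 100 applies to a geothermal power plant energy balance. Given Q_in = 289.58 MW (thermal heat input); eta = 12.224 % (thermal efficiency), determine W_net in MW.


W_net = eta / 100 * Q_in
W_net = 12.224 / 100 * 289.58
W_net = 35.398 MW


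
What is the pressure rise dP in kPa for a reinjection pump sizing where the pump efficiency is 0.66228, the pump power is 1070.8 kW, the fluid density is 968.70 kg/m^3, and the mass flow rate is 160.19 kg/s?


dP = P_pump * rho * eta / mdot
dP = 1070.8 * 968.70 * 0.66228 / 160.19
dP = 4288.5 kPa


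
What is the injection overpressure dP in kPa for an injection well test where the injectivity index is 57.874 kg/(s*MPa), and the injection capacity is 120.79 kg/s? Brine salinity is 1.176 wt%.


dP = mdot * 1000 / II
dP = 120.79 * 1000 / 57.874
dP = 2087.1 kPa


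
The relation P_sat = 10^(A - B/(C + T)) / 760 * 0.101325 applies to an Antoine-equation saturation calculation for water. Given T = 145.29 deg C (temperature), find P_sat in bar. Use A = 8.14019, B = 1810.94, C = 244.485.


P_sat = 10^(A - B/(C + T)) / 760 * 0.101325
P_sat = 10^(8.14019 - 1810.94/(244.485 + 145.29)) / 760 * 0.101325
P_sat = 0.4158883 MPa
Convert: 0.4158883 MPa * 10.0 = 4.1589 bar
P_sat = 4.1589 bar


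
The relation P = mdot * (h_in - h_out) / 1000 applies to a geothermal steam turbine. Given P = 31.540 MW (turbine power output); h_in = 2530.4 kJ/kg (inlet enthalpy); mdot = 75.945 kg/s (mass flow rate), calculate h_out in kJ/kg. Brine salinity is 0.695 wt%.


h_out = h_in - P * 1000 / mdot
h_out = 2530.4 - 31.540 * 1000 / 75.945
h_out = 2115.1 kJ/kg


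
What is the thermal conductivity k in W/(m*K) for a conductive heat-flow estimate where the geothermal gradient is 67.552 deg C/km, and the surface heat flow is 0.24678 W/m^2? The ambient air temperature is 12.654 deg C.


k = q * 1000 / grad
k = 0.24678 * 1000 / 67.552
k = 3.6532 W/(m*K)


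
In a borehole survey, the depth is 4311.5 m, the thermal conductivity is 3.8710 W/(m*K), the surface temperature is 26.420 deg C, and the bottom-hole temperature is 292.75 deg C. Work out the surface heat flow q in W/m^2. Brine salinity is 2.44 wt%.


Step 1: grad = (T_d - T_surf)/d * 1000 = (292.75 - 26.42)/4311.5 * 1000 = 61.77201 deg C/km
Step 2: q = k * grad / 1000 = 3.871 * 61.77201 / 1000 = 0.23912 W/m^2
q = 0.23912 W/m^2


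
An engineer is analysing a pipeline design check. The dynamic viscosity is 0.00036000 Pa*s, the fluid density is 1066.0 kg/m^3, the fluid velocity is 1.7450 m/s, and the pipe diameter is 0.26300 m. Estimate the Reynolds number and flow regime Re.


Step 1: Re = rho*vel*D/mu = 1066.0*1.745*0.263/0.00036 = 1.3590e+06
Step 2: Re = 1.3590e+06 > 4000, so flow is turbulent.
Re = 1.3590e+06 (turbulent)


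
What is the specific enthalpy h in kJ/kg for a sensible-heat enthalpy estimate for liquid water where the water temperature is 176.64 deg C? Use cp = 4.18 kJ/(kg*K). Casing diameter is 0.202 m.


h = cp * T
h = 4.18 * 176.64
h = 738.36 kJ/kg


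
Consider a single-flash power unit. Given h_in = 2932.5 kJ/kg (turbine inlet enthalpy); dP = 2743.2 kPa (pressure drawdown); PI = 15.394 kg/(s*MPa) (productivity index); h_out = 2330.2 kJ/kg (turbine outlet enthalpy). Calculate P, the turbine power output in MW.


Step 1: mdot = PI * dP / 1000 = 15.394 * 2743.2 / 1000 = 42.22882 kg/s
Step 2: P = mdot*(h_in - h_out)/1000 = 42.22882*(2932.5 - 2330.2)/1000 = 25.434 MW
P = 25.434 MW


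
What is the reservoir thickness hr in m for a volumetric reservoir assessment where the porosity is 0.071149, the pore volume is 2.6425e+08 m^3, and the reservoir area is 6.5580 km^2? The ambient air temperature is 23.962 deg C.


hr = Vp / (A * 1e6 * phi)
hr = 2.6425e+08 / (6.5580 * 1e6 * 0.071149)
hr = 566.34 m


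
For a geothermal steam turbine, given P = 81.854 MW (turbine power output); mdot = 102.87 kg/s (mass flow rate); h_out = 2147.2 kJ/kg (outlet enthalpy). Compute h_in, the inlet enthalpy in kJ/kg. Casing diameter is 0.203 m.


h_in = h_out + P * 1000 / mdot
h_in = 2147.2 + 81.854 * 1000 / 102.87
h_in = 2942.9 kJ/kg


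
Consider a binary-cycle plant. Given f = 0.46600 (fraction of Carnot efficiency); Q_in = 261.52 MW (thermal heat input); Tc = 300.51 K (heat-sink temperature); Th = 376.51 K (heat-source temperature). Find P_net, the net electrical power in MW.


Step 1: eta = (1 - Tc/Th)*f = (1 - 300.51/376.51)*0.466 = 0.09406390
Step 2: P_net = eta * Q_in = 0.09406390 * 261.52 = 24.600 MW
P_net = 24.600 MW


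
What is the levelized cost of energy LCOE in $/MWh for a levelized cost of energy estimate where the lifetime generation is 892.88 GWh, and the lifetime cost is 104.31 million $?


LCOE = C_tot / E_tot * 100
LCOE = 104.31 / 892.88 * 100
LCOE = 11.68242 cents/kWh
Convert: 11.68242 cents/kWh * 10.0 = 116.82 $/MWh
LCOE = 116.82 $/MWh


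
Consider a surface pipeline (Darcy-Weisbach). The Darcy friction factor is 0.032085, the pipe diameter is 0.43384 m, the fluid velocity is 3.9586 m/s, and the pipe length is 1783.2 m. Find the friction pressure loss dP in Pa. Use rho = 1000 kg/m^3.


dP = f * (L/D) * (rho*vel^2/2) / 1000
dP = 0.032085 * (1783.2/0.43384) * (1000*3.9586^2/2) / 1000
dP = 1033.298 kPa
Convert: 1033.298 kPa * 1000.0 = 1.0333e+06 Pa
dP = 1.0333e+06 Pa


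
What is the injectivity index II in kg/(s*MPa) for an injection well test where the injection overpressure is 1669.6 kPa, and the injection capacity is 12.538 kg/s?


II = mdot * 1000 / dP
II = 12.538 * 1000 / 1669.6
II = 7.5096 kg/(s*MPa)


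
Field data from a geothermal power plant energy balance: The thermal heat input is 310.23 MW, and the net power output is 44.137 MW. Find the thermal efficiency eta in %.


eta = W_net / Q_in * 100
eta = 44.137 / 310.23 * 100
eta = 14.227 %


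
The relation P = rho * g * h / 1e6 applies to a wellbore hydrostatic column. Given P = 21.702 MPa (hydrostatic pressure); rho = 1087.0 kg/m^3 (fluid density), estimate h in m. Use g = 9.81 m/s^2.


h = P * 1e6 / (g * rho)
h = 21.702 * 1e6 / (9.81 * 1087.0)
h = 2035.2 m


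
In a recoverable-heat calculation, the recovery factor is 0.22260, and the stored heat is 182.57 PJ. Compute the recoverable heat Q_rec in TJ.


Q_rec = Q_s * RF
Q_rec = 182.57 * 0.22260
Q_rec = 40.64008 PJ
Convert: 40.64008 PJ * 1000.0 = 40640 TJ
Q_rec = 40640 TJ


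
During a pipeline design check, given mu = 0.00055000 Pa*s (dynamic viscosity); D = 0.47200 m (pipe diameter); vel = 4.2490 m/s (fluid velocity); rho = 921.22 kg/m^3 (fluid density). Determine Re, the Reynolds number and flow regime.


Step 1: Re = rho*vel*D/mu = 921.22*4.249*0.472/0.00055 = 3.3592e+06
Step 2: Re = 3.3592e+06 > 4000, so flow is turbulent.
Re = 3.3592e+06 (turbulent)


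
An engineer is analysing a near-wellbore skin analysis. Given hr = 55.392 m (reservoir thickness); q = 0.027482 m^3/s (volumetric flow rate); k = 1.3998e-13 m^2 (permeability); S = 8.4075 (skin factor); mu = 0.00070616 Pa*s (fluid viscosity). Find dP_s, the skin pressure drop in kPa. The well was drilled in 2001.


dP_s = S * q * mu / (2*pi*k*hr) / 1000
dP_s = 8.4075 * 0.027482 * 0.00070616 / (2*pi*1.3998e-13*55.392) / 1000
dP_s = 3349.1 kPa


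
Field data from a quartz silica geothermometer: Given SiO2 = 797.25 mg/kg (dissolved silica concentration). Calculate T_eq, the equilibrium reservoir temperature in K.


T_eq = 1309 / (5.19 - log10(SiO2)) - 273.15
T_eq = 1309 / (5.19 - log10(797.25)) - 273.15
T_eq = 298.8640 deg C
Convert to K: 298.8640 + 273.15 = 572.01 K
T_eq = 572.01 K


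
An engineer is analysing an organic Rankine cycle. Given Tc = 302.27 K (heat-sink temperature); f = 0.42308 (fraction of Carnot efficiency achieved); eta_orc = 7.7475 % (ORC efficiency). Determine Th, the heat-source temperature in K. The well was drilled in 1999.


Th = Tc / (1 - (eta_orc/100)/f)
Th = 302.27 / (1 - (7.7475/100)/0.42308)
Th = 370.03 K


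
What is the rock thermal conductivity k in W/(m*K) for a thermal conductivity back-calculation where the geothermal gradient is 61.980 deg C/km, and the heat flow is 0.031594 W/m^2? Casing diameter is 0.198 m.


k = q / (grad / 1000)
k = 0.031594 / (61.980 / 1000)
k = 0.50975 W/(m*K)


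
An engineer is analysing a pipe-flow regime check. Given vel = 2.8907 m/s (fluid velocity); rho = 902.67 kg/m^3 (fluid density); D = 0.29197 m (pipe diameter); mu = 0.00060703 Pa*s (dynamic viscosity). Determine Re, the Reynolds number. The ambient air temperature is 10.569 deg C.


Re = rho * vel * D / mu
Re = 902.67 * 2.8907 * 0.29197 / 0.00060703
Re = 1.2550e+06


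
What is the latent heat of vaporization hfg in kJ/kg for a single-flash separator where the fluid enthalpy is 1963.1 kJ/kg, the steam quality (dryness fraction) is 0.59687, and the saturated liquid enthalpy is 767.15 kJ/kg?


hfg = (h - hf) / x
hfg = (1963.1 - 767.15) / 0.59687
hfg = 2003.7 kJ/kg


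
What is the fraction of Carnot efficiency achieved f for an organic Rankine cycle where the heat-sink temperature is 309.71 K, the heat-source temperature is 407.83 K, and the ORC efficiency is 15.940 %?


f = (eta_orc/100) / (1 - Tc/Th)
f = (15.940/100) / (1 - 309.71/407.83)
f = 0.66254


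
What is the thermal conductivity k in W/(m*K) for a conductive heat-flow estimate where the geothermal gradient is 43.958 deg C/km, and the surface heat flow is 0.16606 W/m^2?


k = q * 1000 / grad
k = 0.16606 * 1000 / 43.958
k = 3.7777 W/(m*K)


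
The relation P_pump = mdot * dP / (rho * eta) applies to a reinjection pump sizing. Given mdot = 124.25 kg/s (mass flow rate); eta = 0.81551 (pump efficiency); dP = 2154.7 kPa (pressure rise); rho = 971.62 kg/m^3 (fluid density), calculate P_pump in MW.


P_pump = mdot * dP / (rho * eta)
P_pump = 124.25 * 2154.7 / (971.62 * 0.81551)
P_pump = 337.8761 kW
Convert: 337.8761 kW * 0.001 = 0.33788 MW
P_pump = 0.33788 MW


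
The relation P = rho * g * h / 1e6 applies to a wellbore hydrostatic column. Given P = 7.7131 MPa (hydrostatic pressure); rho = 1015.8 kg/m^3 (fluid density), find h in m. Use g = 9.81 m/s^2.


h = P * 1e6 / (g * rho)
h = 7.7131 * 1e6 / (9.81 * 1015.8)
h = 774.02 m


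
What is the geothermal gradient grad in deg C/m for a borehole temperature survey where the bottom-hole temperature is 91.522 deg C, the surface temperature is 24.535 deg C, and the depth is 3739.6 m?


grad = (T_d - T_surf) / d * 1000
grad = (91.522 - 24.535) / 3739.6 * 1000
grad = 17.91288 deg C/km
Convert: 17.91288 deg C/km * 0.001 = 0.017913 deg C/m
grad = 0.017913 deg C/m


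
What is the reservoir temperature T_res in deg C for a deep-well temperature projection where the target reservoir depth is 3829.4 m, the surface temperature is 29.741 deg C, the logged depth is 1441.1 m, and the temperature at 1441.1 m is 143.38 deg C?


Step 1: grad = (T_d1 - T_surf)/d1 * 1000 = (143.38 - 29.741)/1441.1 * 1000 = 78.85574 deg C/km
Step 2: T_res = T_surf + grad*d2/1000 = 29.741 + 78.85574*3829.4/1000 = 331.71 deg C
T_res = 331.71 deg C


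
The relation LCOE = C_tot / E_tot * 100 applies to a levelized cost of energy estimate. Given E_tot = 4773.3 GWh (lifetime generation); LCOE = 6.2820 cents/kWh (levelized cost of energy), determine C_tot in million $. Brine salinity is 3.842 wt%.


C_tot = LCOE / 100 * E_tot
C_tot = 6.2820 / 100 * 4773.3
C_tot = 299.86 million $
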